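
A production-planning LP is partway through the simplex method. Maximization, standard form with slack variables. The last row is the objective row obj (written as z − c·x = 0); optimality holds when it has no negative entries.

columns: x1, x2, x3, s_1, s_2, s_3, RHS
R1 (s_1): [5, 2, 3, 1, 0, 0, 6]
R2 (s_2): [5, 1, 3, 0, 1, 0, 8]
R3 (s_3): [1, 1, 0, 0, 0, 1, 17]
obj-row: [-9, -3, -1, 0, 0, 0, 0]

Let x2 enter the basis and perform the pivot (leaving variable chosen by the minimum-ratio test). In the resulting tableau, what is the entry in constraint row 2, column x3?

3/2

Ratio test on column x2 — row 1: 6/2 = 3; row 2: 8/1 = 8; row 3: 17/1 = 17. Minimum is 3 at row 1 (s_1 leaves); pivot element 2.
Divide row 1 by 2; eliminate column x2 from the other rows.
Row 2 update in column x3: 3 − 1·(3/2) = 3/2.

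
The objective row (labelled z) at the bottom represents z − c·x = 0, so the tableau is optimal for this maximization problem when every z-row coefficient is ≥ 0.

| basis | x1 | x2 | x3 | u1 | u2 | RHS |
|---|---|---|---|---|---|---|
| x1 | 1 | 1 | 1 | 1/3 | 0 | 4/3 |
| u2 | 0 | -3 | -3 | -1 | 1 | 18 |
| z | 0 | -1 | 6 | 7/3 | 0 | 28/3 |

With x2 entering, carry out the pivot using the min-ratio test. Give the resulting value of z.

32/3

Ratio test on column x2 — row 1: (4/3)/1 = 4/3; row 2: entry -3 ≤ 0. Minimum is 4/3 at row 1 (x1 leaves); pivot element 1.
Pivot on row 1; the z-row RHS becomes 28/3 − (-1)·(4/3) = 32/3.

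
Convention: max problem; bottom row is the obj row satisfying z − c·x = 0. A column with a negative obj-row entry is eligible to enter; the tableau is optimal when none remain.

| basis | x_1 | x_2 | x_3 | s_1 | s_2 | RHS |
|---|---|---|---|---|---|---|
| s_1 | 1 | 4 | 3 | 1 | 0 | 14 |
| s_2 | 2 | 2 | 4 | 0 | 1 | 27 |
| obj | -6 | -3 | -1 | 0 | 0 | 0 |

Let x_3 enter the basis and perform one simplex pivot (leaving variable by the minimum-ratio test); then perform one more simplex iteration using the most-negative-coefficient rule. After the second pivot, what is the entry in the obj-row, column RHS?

Ratio test on column x_3 — row 1: 14/3 = 14/3; row 2: 27/4 = 27/4. Minimum is 14/3 at row 1 (s_1 leaves); pivot element 3.
Divide row 1 by 3; eliminate column x_3 from the other rows.
Second iteration: most negative obj-row entry is -17/3 in column x_1, so x_1 enters.
Ratio test on column x_1 — row 1: (14/3)/(1/3) = 14; row 2: (25/3)/(2/3) = 25/2. Minimum is 25/2 at row 2 (s_2 leaves); pivot element 2/3.
Divide row 2 by 2/3; eliminate column x_1 from the other rows.
After both pivots, the entry at the obj-row, column RHS is 151/2.

151/2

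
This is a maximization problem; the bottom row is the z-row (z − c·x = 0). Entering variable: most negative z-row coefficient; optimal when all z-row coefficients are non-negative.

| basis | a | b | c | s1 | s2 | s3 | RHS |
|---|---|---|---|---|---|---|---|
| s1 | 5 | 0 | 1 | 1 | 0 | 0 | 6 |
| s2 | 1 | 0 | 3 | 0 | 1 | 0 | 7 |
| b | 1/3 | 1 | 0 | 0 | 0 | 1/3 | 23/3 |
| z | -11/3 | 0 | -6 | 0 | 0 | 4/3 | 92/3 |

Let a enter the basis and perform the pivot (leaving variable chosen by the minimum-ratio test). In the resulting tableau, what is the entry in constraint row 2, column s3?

0

Ratio test on column a — row 1: 6/5 = 6/5; row 2: 7/1 = 7; row 3: (23/3)/(1/3) = 23. Minimum is 6/5 at row 1 (s1 leaves); pivot element 5.
Divide row 1 by 5; eliminate column a from the other rows.
Row 2 update in column s3: 0 − 1·0 = 0.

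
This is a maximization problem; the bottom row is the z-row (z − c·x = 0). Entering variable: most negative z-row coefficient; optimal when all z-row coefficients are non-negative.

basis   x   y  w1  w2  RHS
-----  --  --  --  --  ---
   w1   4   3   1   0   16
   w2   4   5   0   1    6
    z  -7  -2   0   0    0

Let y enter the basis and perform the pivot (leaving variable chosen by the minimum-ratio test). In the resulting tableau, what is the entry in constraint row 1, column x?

Ratio test on column y — row 1: 16/3 = 16/3; row 2: 6/5 = 6/5. Minimum is 6/5 at row 2 (w2 leaves); pivot element 5.
Divide row 2 by 5; eliminate column y from the other rows.
Row 1 update in column x: 4 − 3·(4/5) = 8/5.

8/5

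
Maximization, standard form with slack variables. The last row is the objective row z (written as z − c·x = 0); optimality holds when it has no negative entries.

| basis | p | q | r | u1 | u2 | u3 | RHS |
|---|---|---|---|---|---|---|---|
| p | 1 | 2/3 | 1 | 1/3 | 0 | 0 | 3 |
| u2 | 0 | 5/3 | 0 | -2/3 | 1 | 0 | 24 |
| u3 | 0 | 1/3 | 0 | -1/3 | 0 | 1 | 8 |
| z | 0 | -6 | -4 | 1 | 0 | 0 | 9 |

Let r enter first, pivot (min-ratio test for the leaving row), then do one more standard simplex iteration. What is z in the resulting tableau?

36

Ratio test on column r — row 1: 3/1 = 3; row 2: entry 0 ≤ 0; row 3: entry 0 ≤ 0. Minimum is 3 at row 1 (p leaves); pivot element 1.
Pivot on row 1; the z-row RHS becomes 9 − (-4)·3 = 21.
Next entering variable (most negative z-row entry -10/3): q.
Ratio test on column q — row 1: 3/(2/3) = 9/2; row 2: 24/(5/3) = 72/5; row 3: 8/(1/3) = 24. Minimum is 9/2 at row 1 (r leaves); pivot element 2/3.
After the second pivot the z-row RHS is 21 − (-10/3)·(9/2) = 36.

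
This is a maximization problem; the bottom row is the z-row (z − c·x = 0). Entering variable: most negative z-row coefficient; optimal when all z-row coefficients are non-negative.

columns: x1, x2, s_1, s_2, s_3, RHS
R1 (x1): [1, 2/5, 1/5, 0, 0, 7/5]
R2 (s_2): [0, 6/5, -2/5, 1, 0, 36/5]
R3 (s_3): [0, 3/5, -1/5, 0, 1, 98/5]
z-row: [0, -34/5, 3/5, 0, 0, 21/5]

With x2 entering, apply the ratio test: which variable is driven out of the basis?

Column x2 entries and ratios — x1: (7/5)/(2/5) = 7/2; s_2: (36/5)/(6/5) = 6; s_3: (98/5)/(3/5) = 98/3.
Smallest ratio is 7/2 in the row of x1, so x1 leaves.

x1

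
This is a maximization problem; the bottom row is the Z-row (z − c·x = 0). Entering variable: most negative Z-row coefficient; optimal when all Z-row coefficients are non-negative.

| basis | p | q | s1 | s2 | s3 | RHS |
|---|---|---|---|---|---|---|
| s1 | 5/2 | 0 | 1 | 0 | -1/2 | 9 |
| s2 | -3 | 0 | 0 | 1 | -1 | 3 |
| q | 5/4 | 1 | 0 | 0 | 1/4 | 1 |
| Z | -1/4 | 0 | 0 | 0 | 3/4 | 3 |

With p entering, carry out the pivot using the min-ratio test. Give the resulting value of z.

Ratio test on column p — row 1: 9/(5/2) = 18/5; row 2: entry -3 ≤ 0; row 3: 1/(5/4) = 4/5. Minimum is 4/5 at row 3 (q leaves); pivot element 5/4.
Pivot on row 3; the Z-row RHS becomes 3 − (-1/4)·(4/5) = 16/5.

16/5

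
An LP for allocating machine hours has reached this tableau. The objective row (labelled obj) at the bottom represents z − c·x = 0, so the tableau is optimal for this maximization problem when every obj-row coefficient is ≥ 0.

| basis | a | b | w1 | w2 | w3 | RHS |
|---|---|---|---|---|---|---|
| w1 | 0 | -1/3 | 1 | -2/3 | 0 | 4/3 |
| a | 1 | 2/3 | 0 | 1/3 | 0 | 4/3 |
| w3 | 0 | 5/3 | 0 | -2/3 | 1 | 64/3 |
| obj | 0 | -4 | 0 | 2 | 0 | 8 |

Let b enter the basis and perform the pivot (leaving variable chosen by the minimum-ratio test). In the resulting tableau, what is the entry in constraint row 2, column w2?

1/2

Ratio test on column b — row 1: entry -1/3 ≤ 0; row 2: (4/3)/(2/3) = 2; row 3: (64/3)/(5/3) = 64/5. Minimum is 2 at row 2 (a leaves); pivot element 2/3.
Divide row 2 by 2/3; eliminate column b from the other rows.
In the new row 2, the w2 entry is the old entry divided by the pivot: (1/3)/(2/3) = 1/2.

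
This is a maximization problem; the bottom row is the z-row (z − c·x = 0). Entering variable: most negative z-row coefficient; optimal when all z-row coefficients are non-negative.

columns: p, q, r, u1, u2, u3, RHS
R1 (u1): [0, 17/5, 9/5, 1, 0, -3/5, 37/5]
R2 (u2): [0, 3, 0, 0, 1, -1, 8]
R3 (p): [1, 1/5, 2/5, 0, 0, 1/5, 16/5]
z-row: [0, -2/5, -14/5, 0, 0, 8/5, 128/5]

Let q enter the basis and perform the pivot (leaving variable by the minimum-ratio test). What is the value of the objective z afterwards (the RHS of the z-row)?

Ratio test on column q — row 1: (37/5)/(17/5) = 37/17; row 2: 8/3 = 8/3; row 3: (16/5)/(1/5) = 16. Minimum is 37/17 at row 1 (u1 leaves); pivot element 17/5.
Pivot on row 1; the z-row RHS becomes 128/5 − (-2/5)·(37/17) = 450/17.

450/17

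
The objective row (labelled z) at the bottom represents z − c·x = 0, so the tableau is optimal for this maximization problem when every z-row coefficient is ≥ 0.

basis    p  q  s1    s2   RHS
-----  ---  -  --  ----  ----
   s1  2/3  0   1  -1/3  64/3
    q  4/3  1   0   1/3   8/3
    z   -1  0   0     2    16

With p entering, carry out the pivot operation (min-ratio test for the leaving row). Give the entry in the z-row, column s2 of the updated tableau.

Ratio test on column p — row 1: (64/3)/(2/3) = 32; row 2: (8/3)/(4/3) = 2. Minimum is 2 at row 2 (q leaves); pivot element 4/3.
Divide row 2 by 4/3; eliminate column p from the other rows.
z-row update in column s2: 2 − (-1)·(1/4) = 9/4.

9/4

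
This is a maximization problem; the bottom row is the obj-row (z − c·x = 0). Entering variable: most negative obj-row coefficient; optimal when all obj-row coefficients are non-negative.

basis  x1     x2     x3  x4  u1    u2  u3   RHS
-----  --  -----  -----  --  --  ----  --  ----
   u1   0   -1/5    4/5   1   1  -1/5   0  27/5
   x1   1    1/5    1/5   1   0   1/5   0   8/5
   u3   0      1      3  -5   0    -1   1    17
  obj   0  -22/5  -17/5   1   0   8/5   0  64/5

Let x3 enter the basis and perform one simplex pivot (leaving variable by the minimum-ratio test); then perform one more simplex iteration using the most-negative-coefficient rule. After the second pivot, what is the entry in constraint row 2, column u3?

Ratio test on column x3 — row 1: (27/5)/(4/5) = 27/4; row 2: (8/5)/(1/5) = 8; row 3: 17/3 = 17/3. Minimum is 17/3 at row 3 (u3 leaves); pivot element 3.
Divide row 3 by 3; eliminate column x3 from the other rows.
Second iteration: most negative obj-row entry is -14/3 in column x4, so x4 enters.
Ratio test on column x4 — row 1: (13/15)/(7/3) = 13/35; row 2: (7/15)/(4/3) = 7/20; row 3: entry -5/3 ≤ 0. Minimum is 7/20 at row 2 (x1 leaves); pivot element 4/3.
Divide row 2 by 4/3; eliminate column x4 from the other rows.
After both pivots, the entry at constraint row 2, column u3 is -1/20.

-1/20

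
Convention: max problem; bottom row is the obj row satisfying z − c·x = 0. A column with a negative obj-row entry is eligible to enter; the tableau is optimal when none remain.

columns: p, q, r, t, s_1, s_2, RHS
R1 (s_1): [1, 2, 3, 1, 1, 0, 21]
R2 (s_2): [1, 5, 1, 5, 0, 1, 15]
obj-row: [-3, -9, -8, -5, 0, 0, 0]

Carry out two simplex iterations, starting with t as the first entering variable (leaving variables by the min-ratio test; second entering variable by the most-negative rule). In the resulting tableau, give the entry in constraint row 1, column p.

Ratio test on column t — row 1: 21/1 = 21; row 2: 15/5 = 3. Minimum is 3 at row 2 (s_2 leaves); pivot element 5.
Divide row 2 by 5; eliminate column t from the other rows.
Second iteration: most negative obj-row entry is -7 in column r, so r enters.
Ratio test on column r — row 1: 18/(14/5) = 45/7; row 2: 3/(1/5) = 15. Minimum is 45/7 at row 1 (s_1 leaves); pivot element 14/5.
Divide row 1 by 14/5; eliminate column r from the other rows.
After both pivots, the entry at constraint row 1, column p is 2/7.

2/7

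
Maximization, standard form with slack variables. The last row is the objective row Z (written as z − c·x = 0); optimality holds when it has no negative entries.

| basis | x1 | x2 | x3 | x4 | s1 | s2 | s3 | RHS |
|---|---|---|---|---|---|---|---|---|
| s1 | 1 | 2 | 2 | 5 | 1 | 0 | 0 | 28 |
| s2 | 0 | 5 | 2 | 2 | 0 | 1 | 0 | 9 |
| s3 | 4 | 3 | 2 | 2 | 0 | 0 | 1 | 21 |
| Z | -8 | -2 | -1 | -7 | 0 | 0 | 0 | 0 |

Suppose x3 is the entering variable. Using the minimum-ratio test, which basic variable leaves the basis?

s2

Column x3 entries and ratios — s1: 28/2 = 14; s2: 9/2 = 9/2; s3: 21/2 = 21/2.
Smallest ratio is 9/2 in the row of s2, so s2 leaves.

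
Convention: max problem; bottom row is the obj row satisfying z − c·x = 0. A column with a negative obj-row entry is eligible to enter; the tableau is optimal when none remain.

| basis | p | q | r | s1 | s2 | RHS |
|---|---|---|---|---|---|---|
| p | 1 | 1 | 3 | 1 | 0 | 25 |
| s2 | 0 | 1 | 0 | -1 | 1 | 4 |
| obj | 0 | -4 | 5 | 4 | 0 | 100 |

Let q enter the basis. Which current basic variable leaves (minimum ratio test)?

s2

Column q entries and ratios — p: 25/1 = 25; s2: 4/1 = 4.
Smallest ratio is 4 in the row of s2, so s2 leaves.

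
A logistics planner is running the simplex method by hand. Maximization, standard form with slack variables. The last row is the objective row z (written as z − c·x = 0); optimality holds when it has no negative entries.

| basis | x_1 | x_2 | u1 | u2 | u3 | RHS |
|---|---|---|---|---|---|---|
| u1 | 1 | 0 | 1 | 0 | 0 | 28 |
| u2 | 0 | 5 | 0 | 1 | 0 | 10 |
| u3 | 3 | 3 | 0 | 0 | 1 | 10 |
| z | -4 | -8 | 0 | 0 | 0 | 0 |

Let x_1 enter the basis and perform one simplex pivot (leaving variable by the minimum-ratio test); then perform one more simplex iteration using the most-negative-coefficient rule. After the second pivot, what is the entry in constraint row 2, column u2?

1/5

Ratio test on column x_1 — row 1: 28/1 = 28; row 2: entry 0 ≤ 0; row 3: 10/3 = 10/3. Minimum is 10/3 at row 3 (u3 leaves); pivot element 3.
Divide row 3 by 3; eliminate column x_1 from the other rows.
Second iteration: most negative z-row entry is -4 in column x_2, so x_2 enters.
Ratio test on column x_2 — row 1: entry -1 ≤ 0; row 2: 10/5 = 2; row 3: (10/3)/1 = 10/3. Minimum is 2 at row 2 (u2 leaves); pivot element 5.
Divide row 2 by 5; eliminate column x_2 from the other rows.
After both pivots, the entry at constraint row 2, column u2 is 1/5.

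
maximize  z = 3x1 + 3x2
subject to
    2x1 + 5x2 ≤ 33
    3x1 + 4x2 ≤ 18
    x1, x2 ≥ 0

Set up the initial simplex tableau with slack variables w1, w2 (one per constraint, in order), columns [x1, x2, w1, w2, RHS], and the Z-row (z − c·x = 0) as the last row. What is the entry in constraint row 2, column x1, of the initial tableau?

Constraint 2 has coefficient 3 on x1.

3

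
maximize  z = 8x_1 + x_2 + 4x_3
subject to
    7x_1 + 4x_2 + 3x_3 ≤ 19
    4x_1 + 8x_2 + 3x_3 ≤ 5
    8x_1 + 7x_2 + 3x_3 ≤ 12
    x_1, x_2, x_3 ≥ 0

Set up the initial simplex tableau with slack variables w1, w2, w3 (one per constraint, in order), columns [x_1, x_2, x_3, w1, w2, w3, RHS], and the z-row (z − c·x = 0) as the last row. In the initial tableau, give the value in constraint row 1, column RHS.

The RHS of constraint 1 is b_1 = 19.

19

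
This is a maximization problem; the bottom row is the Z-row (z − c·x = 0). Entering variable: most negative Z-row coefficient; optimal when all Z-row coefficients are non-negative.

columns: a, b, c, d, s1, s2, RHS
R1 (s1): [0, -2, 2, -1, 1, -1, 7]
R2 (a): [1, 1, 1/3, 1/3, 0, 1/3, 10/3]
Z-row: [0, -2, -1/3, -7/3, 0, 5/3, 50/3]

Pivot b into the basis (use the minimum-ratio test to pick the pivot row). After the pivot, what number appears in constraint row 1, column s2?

Ratio test on column b — row 1: entry -2 ≤ 0; row 2: (10/3)/1 = 10/3. Minimum is 10/3 at row 2 (a leaves); pivot element 1.
Divide row 2 by 1; eliminate column b from the other rows.
Row 1 update in column s2: -1 − (-2)·(1/3) = -1/3.

-1/3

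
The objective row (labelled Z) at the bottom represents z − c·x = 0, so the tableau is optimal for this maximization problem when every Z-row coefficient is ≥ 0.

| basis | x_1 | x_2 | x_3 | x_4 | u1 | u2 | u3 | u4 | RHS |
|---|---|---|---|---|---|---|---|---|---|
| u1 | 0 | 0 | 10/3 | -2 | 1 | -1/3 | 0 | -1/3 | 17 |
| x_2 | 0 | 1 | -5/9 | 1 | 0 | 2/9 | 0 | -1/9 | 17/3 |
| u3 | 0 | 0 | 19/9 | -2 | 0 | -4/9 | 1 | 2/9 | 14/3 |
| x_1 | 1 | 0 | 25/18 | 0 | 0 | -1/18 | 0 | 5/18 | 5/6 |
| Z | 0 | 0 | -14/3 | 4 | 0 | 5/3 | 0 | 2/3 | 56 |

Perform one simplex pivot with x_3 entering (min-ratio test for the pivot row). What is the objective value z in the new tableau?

294/5

Ratio test on column x_3 — row 1: 17/(10/3) = 51/10; row 2: entry -5/9 ≤ 0; row 3: (14/3)/(19/9) = 42/19; row 4: (5/6)/(25/18) = 3/5. Minimum is 3/5 at row 4 (x_1 leaves); pivot element 25/18.
Pivot on row 4; the Z-row RHS becomes 56 − (-14/3)·(3/5) = 294/5.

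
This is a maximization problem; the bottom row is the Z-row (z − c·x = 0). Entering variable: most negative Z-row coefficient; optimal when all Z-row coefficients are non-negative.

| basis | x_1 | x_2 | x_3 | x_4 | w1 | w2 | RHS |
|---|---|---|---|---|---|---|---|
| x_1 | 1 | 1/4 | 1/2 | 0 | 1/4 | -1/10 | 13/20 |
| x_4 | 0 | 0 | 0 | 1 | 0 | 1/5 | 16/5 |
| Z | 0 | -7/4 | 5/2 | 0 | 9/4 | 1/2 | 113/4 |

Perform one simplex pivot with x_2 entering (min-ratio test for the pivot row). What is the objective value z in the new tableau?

Ratio test on column x_2 — row 1: (13/20)/(1/4) = 13/5; row 2: entry 0 ≤ 0. Minimum is 13/5 at row 1 (x_1 leaves); pivot element 1/4.
Pivot on row 1; the Z-row RHS becomes 113/4 − (-7/4)·(13/5) = 164/5.

164/5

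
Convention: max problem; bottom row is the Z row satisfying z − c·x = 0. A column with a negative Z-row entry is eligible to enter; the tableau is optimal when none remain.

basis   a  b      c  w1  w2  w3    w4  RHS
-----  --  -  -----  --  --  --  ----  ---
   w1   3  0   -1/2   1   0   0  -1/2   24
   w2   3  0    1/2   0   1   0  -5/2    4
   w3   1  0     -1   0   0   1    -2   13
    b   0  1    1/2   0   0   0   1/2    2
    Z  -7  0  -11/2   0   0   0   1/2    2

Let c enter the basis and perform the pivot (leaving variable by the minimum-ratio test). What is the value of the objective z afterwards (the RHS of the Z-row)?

Ratio test on column c — row 1: entry -1/2 ≤ 0; row 2: 4/(1/2) = 8; row 3: entry -1 ≤ 0; row 4: 2/(1/2) = 4. Minimum is 4 at row 4 (b leaves); pivot element 1/2.
Pivot on row 4; the Z-row RHS becomes 2 − (-11/2)·4 = 24.

24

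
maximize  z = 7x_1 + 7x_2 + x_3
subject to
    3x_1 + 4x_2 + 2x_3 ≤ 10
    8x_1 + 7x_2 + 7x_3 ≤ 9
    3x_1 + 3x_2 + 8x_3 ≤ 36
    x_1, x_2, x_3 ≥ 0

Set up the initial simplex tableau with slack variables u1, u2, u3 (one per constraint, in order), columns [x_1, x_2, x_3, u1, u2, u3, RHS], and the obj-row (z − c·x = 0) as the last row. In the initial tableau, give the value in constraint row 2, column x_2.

7

Constraint 2 has coefficient 7 on x_2.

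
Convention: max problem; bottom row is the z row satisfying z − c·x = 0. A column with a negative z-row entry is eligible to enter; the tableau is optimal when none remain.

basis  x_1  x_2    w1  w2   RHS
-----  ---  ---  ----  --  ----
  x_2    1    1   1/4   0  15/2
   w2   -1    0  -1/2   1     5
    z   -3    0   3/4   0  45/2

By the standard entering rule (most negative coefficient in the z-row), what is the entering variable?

Negative z-row entries: x_1: -3.
The most negative is -3 in column x_1, so x_1 enters.

x_1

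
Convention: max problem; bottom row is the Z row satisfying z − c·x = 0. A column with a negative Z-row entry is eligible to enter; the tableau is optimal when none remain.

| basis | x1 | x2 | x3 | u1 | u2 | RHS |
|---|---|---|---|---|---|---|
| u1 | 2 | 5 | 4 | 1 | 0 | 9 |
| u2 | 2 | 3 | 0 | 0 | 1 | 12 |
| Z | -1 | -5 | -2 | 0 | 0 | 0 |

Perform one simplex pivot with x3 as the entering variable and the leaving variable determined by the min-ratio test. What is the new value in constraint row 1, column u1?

1/4

Ratio test on column x3 — row 1: 9/4 = 9/4; row 2: entry 0 ≤ 0. Minimum is 9/4 at row 1 (u1 leaves); pivot element 4.
Divide row 1 by 4; eliminate column x3 from the other rows.
In the new row 1, the u1 entry is the old entry divided by the pivot: 1/4 = 1/4.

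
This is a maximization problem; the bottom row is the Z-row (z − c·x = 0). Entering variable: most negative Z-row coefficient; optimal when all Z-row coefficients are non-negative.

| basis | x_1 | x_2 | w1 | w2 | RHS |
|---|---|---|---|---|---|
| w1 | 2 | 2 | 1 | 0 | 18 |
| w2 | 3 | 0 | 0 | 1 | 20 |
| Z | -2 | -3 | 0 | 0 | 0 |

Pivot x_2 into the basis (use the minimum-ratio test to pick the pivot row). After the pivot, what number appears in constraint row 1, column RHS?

Ratio test on column x_2 — row 1: 18/2 = 9; row 2: entry 0 ≤ 0. Minimum is 9 at row 1 (w1 leaves); pivot element 2.
Divide row 1 by 2; eliminate column x_2 from the other rows.
In the new row 1, the RHS entry is the old entry divided by the pivot: 18/2 = 9.

9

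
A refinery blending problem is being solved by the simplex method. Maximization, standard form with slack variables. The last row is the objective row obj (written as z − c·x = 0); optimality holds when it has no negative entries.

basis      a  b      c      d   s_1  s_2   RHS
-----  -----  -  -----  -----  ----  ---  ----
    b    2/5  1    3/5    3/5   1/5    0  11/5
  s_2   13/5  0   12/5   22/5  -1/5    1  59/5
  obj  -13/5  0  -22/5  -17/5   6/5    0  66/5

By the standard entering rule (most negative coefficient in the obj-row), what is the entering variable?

Negative obj-row entries: a: -13/5, c: -22/5, d: -17/5.
The most negative is -22/5 in column c, so c enters.

c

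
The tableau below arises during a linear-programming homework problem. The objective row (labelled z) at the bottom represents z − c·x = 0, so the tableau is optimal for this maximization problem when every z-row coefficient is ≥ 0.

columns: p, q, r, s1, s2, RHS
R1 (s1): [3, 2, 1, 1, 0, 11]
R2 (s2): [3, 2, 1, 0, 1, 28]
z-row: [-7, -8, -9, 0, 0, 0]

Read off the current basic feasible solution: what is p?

p is not in the basis, so in the current basic feasible solution p = 0.

0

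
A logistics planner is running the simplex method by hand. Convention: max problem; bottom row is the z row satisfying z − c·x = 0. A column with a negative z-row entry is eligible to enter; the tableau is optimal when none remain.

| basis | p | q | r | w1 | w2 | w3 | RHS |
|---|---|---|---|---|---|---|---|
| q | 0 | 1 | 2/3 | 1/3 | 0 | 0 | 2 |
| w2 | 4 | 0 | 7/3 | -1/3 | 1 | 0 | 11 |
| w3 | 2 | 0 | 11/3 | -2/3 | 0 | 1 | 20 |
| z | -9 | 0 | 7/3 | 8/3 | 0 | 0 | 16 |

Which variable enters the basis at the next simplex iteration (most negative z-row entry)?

p

Negative z-row entries: p: -9.
The most negative is -9 in column p, so p enters.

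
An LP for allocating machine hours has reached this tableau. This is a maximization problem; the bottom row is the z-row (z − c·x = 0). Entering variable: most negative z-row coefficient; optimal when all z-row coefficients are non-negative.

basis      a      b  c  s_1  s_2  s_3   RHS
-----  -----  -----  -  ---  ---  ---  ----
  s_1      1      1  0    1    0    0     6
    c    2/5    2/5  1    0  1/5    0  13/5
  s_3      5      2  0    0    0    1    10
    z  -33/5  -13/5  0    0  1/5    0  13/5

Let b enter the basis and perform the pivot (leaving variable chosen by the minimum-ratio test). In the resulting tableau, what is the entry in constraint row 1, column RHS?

1

Ratio test on column b — row 1: 6/1 = 6; row 2: (13/5)/(2/5) = 13/2; row 3: 10/2 = 5. Minimum is 5 at row 3 (s_3 leaves); pivot element 2.
Divide row 3 by 2; eliminate column b from the other rows.
Row 1 update in column RHS: 6 − 1·5 = 1.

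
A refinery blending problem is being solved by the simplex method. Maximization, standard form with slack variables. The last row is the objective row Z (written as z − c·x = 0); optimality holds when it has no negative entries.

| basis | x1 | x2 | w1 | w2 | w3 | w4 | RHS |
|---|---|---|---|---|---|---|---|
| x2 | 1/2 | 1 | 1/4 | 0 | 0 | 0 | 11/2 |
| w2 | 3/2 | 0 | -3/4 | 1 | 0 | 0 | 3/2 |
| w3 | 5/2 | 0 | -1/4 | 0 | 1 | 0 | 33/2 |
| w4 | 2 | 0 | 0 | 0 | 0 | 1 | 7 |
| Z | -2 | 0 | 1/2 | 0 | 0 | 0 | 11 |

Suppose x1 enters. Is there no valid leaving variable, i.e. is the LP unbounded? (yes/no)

Column x1 has positive entries in row(s) 1, 2, 3, 4, so the ratio test bounds it — not unbounded.

no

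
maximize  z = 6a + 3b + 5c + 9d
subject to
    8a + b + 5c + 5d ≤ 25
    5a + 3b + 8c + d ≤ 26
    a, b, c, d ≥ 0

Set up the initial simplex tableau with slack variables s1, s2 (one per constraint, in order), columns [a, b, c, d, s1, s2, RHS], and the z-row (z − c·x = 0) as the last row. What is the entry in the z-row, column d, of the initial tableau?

-9

The z-row carries the negated objective coefficients: the d entry is -9.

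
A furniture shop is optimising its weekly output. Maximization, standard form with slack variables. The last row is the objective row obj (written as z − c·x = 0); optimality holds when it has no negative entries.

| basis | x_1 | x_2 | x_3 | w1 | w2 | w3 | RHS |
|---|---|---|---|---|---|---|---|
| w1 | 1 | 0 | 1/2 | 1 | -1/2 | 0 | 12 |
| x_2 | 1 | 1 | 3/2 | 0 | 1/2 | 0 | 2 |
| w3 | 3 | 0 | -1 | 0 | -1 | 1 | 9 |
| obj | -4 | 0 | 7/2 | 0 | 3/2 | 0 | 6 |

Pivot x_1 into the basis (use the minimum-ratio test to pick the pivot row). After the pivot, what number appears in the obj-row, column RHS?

Ratio test on column x_1 — row 1: 12/1 = 12; row 2: 2/1 = 2; row 3: 9/3 = 3. Minimum is 2 at row 2 (x_2 leaves); pivot element 1.
Divide row 2 by 1; eliminate column x_1 from the other rows.
obj-row update in column RHS: 6 − (-4)·2 = 14.

14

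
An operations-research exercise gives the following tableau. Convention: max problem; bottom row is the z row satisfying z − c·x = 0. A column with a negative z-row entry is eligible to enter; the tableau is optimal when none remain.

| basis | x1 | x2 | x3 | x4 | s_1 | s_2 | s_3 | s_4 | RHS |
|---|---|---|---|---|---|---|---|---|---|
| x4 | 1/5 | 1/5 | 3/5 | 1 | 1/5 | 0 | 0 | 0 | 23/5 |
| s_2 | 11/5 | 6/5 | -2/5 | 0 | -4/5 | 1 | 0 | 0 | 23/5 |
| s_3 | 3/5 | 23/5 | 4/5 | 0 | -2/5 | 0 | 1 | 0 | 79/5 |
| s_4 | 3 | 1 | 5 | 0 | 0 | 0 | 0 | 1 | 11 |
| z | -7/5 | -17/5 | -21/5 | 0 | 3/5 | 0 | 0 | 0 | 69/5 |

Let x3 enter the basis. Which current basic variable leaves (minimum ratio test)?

Column x3 entries and ratios — x4: (23/5)/(3/5) = 23/3; s_2: -2/5 ≤ 0, skip; s_3: (79/5)/(4/5) = 79/4; s_4: 11/5 = 11/5.
Smallest ratio is 11/5 in the row of s_4, so s_4 leaves.

s_4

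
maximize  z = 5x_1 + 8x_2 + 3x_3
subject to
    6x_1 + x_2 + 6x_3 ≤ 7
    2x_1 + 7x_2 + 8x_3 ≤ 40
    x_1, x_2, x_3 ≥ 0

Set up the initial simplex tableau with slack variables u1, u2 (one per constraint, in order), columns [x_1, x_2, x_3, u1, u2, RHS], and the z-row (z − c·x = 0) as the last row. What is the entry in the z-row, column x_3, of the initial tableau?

-3

The z-row carries the negated objective coefficients: the x_3 entry is -3.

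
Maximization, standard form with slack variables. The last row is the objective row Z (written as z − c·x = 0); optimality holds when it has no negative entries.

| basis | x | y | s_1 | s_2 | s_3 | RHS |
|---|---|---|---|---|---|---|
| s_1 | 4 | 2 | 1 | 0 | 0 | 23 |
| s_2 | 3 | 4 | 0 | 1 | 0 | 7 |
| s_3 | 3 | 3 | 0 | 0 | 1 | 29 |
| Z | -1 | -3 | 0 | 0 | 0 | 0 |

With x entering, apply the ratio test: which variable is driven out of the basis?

s_2

Column x entries and ratios — s_1: 23/4 = 23/4; s_2: 7/3 = 7/3; s_3: 29/3 = 29/3.
Smallest ratio is 7/3 in the row of s_2, so s_2 leaves.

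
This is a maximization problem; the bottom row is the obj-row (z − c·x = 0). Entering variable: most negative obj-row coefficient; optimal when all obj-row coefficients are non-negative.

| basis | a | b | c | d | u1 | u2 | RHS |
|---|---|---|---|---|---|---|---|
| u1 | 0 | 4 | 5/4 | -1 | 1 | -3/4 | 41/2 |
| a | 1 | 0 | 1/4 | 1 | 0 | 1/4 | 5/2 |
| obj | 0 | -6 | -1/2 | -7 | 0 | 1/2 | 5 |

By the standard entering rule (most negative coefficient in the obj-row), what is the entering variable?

Negative obj-row entries: b: -6, c: -1/2, d: -7.
The most negative is -7 in column d, so d enters.

d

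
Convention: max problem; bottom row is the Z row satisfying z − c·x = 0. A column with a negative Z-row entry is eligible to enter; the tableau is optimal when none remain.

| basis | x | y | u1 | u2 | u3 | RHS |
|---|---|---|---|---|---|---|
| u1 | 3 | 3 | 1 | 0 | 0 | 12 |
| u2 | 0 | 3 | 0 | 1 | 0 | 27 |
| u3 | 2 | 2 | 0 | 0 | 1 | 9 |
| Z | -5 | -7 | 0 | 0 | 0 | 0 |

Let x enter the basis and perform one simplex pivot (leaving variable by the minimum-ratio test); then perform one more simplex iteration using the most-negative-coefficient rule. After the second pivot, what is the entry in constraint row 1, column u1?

1/3

Ratio test on column x — row 1: 12/3 = 4; row 2: entry 0 ≤ 0; row 3: 9/2 = 9/2. Minimum is 4 at row 1 (u1 leaves); pivot element 3.
Divide row 1 by 3; eliminate column x from the other rows.
Second iteration: most negative Z-row entry is -2 in column y, so y enters.
Ratio test on column y — row 1: 4/1 = 4; row 2: 27/3 = 9; row 3: entry 0 ≤ 0. Minimum is 4 at row 1 (x leaves); pivot element 1.
Divide row 1 by 1; eliminate column y from the other rows.
After both pivots, the entry at constraint row 1, column u1 is 1/3.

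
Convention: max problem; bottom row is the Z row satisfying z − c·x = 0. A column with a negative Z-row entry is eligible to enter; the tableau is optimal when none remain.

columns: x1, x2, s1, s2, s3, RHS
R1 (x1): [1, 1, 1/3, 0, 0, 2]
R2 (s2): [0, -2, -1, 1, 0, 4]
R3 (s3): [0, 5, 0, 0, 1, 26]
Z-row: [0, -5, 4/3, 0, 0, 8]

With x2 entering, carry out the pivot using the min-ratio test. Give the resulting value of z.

18

Ratio test on column x2 — row 1: 2/1 = 2; row 2: entry -2 ≤ 0; row 3: 26/5 = 26/5. Minimum is 2 at row 1 (x1 leaves); pivot element 1.
Pivot on row 1; the Z-row RHS becomes 8 − (-5)·2 = 18.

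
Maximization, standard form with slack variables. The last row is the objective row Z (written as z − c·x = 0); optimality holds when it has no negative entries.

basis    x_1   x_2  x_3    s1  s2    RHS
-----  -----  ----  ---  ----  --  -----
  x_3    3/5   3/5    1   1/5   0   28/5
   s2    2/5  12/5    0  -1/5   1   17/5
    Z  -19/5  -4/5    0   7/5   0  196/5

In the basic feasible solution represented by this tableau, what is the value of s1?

s1 is not in the basis, so in the current basic feasible solution s1 = 0.

0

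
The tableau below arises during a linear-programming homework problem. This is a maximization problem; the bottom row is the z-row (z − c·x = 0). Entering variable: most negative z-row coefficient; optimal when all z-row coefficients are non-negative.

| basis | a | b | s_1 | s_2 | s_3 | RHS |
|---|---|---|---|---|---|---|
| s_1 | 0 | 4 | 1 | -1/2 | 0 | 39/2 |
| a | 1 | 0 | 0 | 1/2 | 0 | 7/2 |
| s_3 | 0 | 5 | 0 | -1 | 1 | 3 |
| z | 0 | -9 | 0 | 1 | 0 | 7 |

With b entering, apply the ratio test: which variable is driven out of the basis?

Column b entries and ratios — s_1: (39/2)/4 = 39/8; a: 0 ≤ 0, skip; s_3: 3/5 = 3/5.
Smallest ratio is 3/5 in the row of s_3, so s_3 leaves.

s_3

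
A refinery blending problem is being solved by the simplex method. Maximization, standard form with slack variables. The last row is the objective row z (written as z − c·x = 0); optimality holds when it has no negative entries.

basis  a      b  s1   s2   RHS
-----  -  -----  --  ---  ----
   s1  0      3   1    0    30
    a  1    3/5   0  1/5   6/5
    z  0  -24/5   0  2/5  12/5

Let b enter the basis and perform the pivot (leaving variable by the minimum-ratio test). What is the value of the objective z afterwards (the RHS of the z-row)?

Ratio test on column b — row 1: 30/3 = 10; row 2: (6/5)/(3/5) = 2. Minimum is 2 at row 2 (a leaves); pivot element 3/5.
Pivot on row 2; the z-row RHS becomes 12/5 − (-24/5)·2 = 12.

12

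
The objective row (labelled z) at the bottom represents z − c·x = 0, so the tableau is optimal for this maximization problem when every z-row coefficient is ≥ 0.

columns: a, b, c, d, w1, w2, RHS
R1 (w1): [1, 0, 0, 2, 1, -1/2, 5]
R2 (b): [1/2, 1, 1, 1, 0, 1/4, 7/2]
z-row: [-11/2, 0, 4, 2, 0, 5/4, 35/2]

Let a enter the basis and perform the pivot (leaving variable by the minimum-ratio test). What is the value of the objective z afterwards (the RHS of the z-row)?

45

Ratio test on column a — row 1: 5/1 = 5; row 2: (7/2)/(1/2) = 7. Minimum is 5 at row 1 (w1 leaves); pivot element 1.
Pivot on row 1; the z-row RHS becomes 35/2 − (-11/2)·5 = 45.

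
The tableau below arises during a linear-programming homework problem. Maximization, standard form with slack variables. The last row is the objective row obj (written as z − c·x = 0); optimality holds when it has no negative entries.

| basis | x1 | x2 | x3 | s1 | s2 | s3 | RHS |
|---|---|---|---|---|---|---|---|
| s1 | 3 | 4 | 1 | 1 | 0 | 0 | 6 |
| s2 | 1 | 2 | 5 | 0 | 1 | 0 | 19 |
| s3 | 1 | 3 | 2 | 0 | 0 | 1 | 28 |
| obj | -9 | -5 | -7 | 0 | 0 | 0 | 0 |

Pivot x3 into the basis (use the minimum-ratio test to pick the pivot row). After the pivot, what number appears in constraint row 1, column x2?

18/5

Ratio test on column x3 — row 1: 6/1 = 6; row 2: 19/5 = 19/5; row 3: 28/2 = 14. Minimum is 19/5 at row 2 (s2 leaves); pivot element 5.
Divide row 2 by 5; eliminate column x3 from the other rows.
Row 1 update in column x2: 4 − 1·(2/5) = 18/5.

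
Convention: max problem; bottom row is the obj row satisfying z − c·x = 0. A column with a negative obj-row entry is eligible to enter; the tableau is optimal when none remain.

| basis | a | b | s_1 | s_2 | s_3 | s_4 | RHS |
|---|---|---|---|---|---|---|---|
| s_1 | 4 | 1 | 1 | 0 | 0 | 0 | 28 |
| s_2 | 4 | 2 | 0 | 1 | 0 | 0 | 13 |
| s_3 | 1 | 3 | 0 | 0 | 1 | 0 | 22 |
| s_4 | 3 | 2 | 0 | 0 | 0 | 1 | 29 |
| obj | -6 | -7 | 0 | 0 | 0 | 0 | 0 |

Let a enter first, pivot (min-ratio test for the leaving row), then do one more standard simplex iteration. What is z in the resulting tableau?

91/2

Ratio test on column a — row 1: 28/4 = 7; row 2: 13/4 = 13/4; row 3: 22/1 = 22; row 4: 29/3 = 29/3. Minimum is 13/4 at row 2 (s_2 leaves); pivot element 4.
Pivot on row 2; the obj-row RHS becomes 0 − (-6)·(13/4) = 39/2.
Next entering variable (most negative obj-row entry -4): b.
Ratio test on column b — row 1: entry -1 ≤ 0; row 2: (13/4)/(1/2) = 13/2; row 3: (75/4)/(5/2) = 15/2; row 4: (77/4)/(1/2) = 77/2. Minimum is 13/2 at row 2 (a leaves); pivot element 1/2.
After the second pivot the obj-row RHS is 39/2 − (-4)·(13/2) = 91/2.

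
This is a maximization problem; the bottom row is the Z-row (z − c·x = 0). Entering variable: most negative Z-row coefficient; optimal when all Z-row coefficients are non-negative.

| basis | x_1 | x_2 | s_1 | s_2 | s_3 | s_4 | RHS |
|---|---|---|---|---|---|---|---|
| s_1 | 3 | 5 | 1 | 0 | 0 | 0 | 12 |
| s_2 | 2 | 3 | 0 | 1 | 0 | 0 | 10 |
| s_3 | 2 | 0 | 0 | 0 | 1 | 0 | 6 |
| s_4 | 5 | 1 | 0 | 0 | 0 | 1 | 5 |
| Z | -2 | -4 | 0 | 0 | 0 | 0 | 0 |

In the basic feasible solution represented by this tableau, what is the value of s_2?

10

s_2 is basic (row 2); its value is the RHS of that row, 10.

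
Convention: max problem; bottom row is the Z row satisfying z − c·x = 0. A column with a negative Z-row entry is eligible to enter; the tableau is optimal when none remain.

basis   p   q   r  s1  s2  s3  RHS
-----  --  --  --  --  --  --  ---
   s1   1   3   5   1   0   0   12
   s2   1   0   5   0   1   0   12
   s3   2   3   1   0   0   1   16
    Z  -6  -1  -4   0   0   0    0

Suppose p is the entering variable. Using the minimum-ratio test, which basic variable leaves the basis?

s3

Column p entries and ratios — s1: 12/1 = 12; s2: 12/1 = 12; s3: 16/2 = 8.
Smallest ratio is 8 in the row of s3, so s3 leaves.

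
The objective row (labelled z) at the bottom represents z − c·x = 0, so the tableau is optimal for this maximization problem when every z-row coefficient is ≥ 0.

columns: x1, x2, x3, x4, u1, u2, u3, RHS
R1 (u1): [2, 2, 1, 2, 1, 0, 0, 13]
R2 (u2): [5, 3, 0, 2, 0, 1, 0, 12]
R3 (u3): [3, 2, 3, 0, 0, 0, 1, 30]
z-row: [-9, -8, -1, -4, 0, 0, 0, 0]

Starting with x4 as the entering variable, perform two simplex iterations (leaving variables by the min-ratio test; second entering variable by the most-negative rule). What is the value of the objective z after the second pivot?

32

Ratio test on column x4 — row 1: 13/2 = 13/2; row 2: 12/2 = 6; row 3: entry 0 ≤ 0. Minimum is 6 at row 2 (u2 leaves); pivot element 2.
Pivot on row 2; the z-row RHS becomes 0 − (-4)·6 = 24.
Next entering variable (most negative z-row entry -2): x2.
Ratio test on column x2 — row 1: entry -1 ≤ 0; row 2: 6/(3/2) = 4; row 3: 30/2 = 15. Minimum is 4 at row 2 (x4 leaves); pivot element 3/2.
After the second pivot the z-row RHS is 24 − (-2)·4 = 32.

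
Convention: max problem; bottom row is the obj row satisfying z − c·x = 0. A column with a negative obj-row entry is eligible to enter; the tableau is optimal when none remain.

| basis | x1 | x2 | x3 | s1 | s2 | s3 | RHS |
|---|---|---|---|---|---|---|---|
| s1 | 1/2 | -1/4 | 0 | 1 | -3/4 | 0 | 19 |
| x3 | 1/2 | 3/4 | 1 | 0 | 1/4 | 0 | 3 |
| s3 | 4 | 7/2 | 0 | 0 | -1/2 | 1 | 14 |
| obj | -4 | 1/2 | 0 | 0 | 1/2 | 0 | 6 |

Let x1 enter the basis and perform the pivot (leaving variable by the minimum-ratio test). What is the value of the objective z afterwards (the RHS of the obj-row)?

Ratio test on column x1 — row 1: 19/(1/2) = 38; row 2: 3/(1/2) = 6; row 3: 14/4 = 7/2. Minimum is 7/2 at row 3 (s3 leaves); pivot element 4.
Pivot on row 3; the obj-row RHS becomes 6 − (-4)·(7/2) = 20.

20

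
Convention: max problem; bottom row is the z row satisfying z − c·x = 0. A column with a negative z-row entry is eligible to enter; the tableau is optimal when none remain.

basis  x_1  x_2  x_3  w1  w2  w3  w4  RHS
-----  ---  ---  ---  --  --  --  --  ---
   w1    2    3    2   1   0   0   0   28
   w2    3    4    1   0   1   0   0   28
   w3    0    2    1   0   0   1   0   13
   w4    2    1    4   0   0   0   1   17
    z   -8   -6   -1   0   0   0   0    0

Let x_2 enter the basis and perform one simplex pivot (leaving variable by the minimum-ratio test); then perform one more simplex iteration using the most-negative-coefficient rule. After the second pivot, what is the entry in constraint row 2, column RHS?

Ratio test on column x_2 — row 1: 28/3 = 28/3; row 2: 28/4 = 7; row 3: 13/2 = 13/2; row 4: 17/1 = 17. Minimum is 13/2 at row 3 (w3 leaves); pivot element 2.
Divide row 3 by 2; eliminate column x_2 from the other rows.
Second iteration: most negative z-row entry is -8 in column x_1, so x_1 enters.
Ratio test on column x_1 — row 1: (17/2)/2 = 17/4; row 2: 2/3 = 2/3; row 3: entry 0 ≤ 0; row 4: (21/2)/2 = 21/4. Minimum is 2/3 at row 2 (w2 leaves); pivot element 3.
Divide row 2 by 3; eliminate column x_1 from the other rows.
After both pivots, the entry at constraint row 2, column RHS is 2/3.

2/3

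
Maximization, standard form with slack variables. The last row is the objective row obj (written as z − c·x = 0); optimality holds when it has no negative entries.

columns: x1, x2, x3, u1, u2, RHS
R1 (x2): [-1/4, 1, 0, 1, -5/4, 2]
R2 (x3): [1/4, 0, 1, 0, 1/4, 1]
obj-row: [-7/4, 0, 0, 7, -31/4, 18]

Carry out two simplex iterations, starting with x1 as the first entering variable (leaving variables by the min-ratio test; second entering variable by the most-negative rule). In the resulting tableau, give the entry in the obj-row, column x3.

Ratio test on column x1 — row 1: entry -1/4 ≤ 0; row 2: 1/(1/4) = 4. Minimum is 4 at row 2 (x3 leaves); pivot element 1/4.
Divide row 2 by 1/4; eliminate column x1 from the other rows.
Second iteration: most negative obj-row entry is -6 in column u2, so u2 enters.
Ratio test on column u2 — row 1: entry -1 ≤ 0; row 2: 4/1 = 4. Minimum is 4 at row 2 (x1 leaves); pivot element 1.
Divide row 2 by 1; eliminate column u2 from the other rows.
After both pivots, the entry at the obj-row, column x3 is 31.

31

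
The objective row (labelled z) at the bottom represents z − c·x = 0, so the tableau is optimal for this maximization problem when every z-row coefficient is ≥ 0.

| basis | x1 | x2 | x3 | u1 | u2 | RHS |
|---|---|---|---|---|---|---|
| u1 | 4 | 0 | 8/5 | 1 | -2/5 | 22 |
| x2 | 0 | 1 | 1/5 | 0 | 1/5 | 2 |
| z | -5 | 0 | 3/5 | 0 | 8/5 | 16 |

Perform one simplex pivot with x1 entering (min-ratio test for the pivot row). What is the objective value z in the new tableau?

87/2

Ratio test on column x1 — row 1: 22/4 = 11/2; row 2: entry 0 ≤ 0. Minimum is 11/2 at row 1 (u1 leaves); pivot element 4.
Pivot on row 1; the z-row RHS becomes 16 − (-5)·(11/2) = 87/2.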